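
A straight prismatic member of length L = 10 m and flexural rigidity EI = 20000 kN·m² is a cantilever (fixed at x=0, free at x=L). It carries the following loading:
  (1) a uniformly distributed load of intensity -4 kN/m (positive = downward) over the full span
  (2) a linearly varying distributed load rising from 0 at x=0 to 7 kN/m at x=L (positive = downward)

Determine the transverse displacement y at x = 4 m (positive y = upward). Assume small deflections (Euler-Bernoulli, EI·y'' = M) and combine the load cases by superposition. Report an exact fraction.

y(4) = -664/46875 m

Load 1 — uniform load w=-4 kN/m over full span:
  y_1 = -wx²(x²-4Lx+6L²)/(24EI) = -(-4)·4²·(4²-4·10·4+6·10²)/(24·20000) = 38/625 m
Load 2 — triangular load w₀=7 kN/m (0→w₀ over full span):
  y_2 = (w₀Lx³/12-w₀L²x²/6-w₀x⁵/(120L))/EI = (7·10·4³/12-7·10²·4²/6-7·4⁵/(120·10))/20000 = -3514/46875 m
Superposition: y = Σ y_i = -664/46875 m ≈ -0.014165 m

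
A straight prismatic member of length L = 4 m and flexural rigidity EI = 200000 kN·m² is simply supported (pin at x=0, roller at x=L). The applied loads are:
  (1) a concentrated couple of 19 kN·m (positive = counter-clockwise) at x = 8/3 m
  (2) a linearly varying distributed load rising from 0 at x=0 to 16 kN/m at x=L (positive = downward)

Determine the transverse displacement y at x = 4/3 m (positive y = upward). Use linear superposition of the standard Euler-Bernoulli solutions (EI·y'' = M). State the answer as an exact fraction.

Load 1 — applied couple M₀=19 kN·m at a=8/3 m (b=L-a=4/3):
  y_1 = (M₀x³/(6L)+C₁x)/EI  [x≤a] with C₁=M₀(3b²-L²)/(6L)=-76/9 = (19·(4/3)³/(6·4)+(-76/9)·(4/3))/200000 = -19/405000 m
Load 2 — triangular load w₀=16 kN/m (0→w₀ over full span):
  y_2 = -w₀x(7L⁴-10L²x²+3x⁴)/(360LEI) = -16·(4/3)·(7·4⁴-10·4²·(4/3)²+3·(4/3)⁴)/(360·4·200000) = -256/2278125 m
Superposition: y = Σ y_i = -2903/18225000 m ≈ -0.000159 m

y(4/3) = -2903/18225000 m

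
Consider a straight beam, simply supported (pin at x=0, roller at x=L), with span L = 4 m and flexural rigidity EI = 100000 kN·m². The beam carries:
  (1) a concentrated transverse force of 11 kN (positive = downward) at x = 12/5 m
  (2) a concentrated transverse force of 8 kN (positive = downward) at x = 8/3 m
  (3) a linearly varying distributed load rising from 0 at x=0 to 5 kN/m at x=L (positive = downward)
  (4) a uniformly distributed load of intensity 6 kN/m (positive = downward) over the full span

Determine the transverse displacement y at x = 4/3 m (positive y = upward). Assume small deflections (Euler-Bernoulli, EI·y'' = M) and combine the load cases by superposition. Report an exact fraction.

Load 1 — point force P=11 kN at a=12/5 m (b=L-a=8/5):
  y_1 = -Pbx(L²-b²-x²)/(6LEI)  [x≤a] = -11·(8/5)·(4/3)·(4²-(8/5)²-(4/3)²)/(6·4·100000) = -3608/31640625 m
Load 2 — point force P=8 kN at a=8/3 m (b=L-a=4/3):
  y_2 = -Pbx(L²-b²-x²)/(6LEI)  [x≤a] = -8·(4/3)·(4/3)·(4²-(4/3)²-(4/3)²)/(6·4·100000) = -56/759375 m
Load 3 — triangular load w₀=5 kN/m (0→w₀ over full span):
  y_3 = -w₀x(7L⁴-10L²x²+3x⁴)/(360LEI) = -5·(4/3)·(7·4⁴-10·4²·(4/3)²+3·(4/3)⁴)/(360·4·100000) = -32/455625 m
Load 4 — uniform load w=6 kN/m over full span:
  y_4 = -wx(L³-2Lx²+x³)/(24EI) = -6·(4/3)·(4³-2·4·(4/3)²+(4/3)³)/(24·100000) = -44/253125 m
Superposition: y = Σ y_i = -122972/284765625 m ≈ -0.000432 m

y(4/3) = -122972/284765625 m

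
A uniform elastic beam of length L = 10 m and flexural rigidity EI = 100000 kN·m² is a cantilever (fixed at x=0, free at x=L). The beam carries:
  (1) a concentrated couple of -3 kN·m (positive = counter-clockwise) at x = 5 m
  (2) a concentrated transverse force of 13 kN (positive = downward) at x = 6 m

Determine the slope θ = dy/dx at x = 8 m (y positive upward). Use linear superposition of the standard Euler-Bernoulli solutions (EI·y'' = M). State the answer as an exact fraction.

Load 1 — applied couple M₀=-3 kN·m at a=5 m (b=L-a=5):
  θ_1 = M₀a/EI  [x>a] = (-3)·5/100000 = -3/20000 rad
Load 2 — point force P=13 kN at a=6 m (b=L-a=4):
  θ_2 = -Pa²/(2EI)  [x>a] = -13·6²/(2·100000) = -117/50000 rad
Superposition: θ = Σ θ_i = -249/100000 rad ≈ -0.002490 rad

θ(8) = -249/100000 rad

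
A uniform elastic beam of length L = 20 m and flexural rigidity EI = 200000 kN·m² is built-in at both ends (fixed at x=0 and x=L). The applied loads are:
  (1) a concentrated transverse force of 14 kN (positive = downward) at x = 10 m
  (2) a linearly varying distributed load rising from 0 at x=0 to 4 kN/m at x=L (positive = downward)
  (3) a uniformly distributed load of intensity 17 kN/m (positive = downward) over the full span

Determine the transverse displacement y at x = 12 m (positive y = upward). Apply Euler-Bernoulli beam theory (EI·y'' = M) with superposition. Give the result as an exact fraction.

Load 1 — point force P=14 kN at a=10 m (b=L-a=10):
  y_1 = -Pa²(L-x)²(3bL-(3b+a)(L-x))/(6L³EI)  [x>a] = -14·10²·(20-12)²·(3·10·20-(3·10+10)·(20-12))/(6·20³·200000) = -49/18750 m
Load 2 — triangular load w₀=4 kN/m (0→w₀ over full span):
  y_2 = -w₀x²(L-x)²(x+2L)/(120LEI) = -4·12²·(20-12)²·(12+2·20)/(120·20·200000) = -312/78125 m
Load 3 — uniform load w=17 kN/m over full span:
  y_3 = -wx²(L-x)²/(24EI) = -17·12²·(20-12)²/(24·200000) = -102/3125 m
Superposition: y = Σ y_i = -18397/468750 m ≈ -0.039247 m

y(12) = -18397/468750 m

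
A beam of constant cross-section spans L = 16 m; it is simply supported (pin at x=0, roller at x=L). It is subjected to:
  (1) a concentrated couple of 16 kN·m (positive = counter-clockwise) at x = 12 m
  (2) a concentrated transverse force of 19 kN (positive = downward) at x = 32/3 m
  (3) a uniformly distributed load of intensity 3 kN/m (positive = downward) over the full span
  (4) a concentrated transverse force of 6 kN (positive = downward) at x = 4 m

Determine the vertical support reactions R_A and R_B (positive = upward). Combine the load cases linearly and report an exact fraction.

R_A = 215/6 kN, R_B = 223/6 kN

Load 1 — applied couple M₀=16 kN·m at a=12 m (b=L-a=4):
  R_A = M₀/L = 16/16 = 1 kN
  R_B = -M₀/L = -16/16 = -1 kN
Load 2 — point force P=19 kN at a=32/3 m (b=L-a=16/3):
  R_A = Pb/L = 19·(16/3)/16 = 19/3 kN
  R_B = Pa/L = 19·(32/3)/16 = 38/3 kN
Load 3 — uniform load w=3 kN/m over full span:
  R_A = wL/2 = 3·16/2 = 24 kN
  R_B = wL/2 = 3·16/2 = 24 kN
Load 4 — point force P=6 kN at a=4 m (b=L-a=12):
  R_A = Pb/L = 6·12/16 = 9/2 kN
  R_B = Pa/L = 6·4/16 = 3/2 kN
Superposition: R_A = 215/6 kN, R_B = 223/6 kN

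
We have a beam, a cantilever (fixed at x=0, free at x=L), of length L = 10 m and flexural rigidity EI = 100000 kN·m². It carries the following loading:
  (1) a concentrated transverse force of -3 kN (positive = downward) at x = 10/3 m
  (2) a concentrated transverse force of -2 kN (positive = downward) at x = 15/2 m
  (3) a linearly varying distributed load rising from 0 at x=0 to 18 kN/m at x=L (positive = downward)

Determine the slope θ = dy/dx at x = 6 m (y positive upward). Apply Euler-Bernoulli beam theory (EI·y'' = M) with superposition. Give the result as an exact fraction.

θ(6) = -15049/750000 rad

Load 1 — point force P=-3 kN at a=10/3 m (b=L-a=20/3):
  θ_1 = -Pa²/(2EI)  [x>a] = -(-3)·(10/3)²/(2·100000) = 1/6000 rad
Load 2 — point force P=-2 kN at a=15/2 m (b=L-a=5/2):
  θ_2 = -Px(2a-x)/(2EI)  [x≤a] = -(-2)·6·(2·(15/2)-6)/(2·100000) = 27/50000 rad
Load 3 — triangular load w₀=18 kN/m (0→w₀ over full span):
  θ_3 = (w₀Lx²/4-w₀L²x/3-w₀x⁴/(24L))/EI = (18·10·6²/4-18·10²·6/3-18·6⁴/(24·10))/100000 = -5193/250000 rad
Superposition: θ = Σ θ_i = -15049/750000 rad ≈ -0.020065 rad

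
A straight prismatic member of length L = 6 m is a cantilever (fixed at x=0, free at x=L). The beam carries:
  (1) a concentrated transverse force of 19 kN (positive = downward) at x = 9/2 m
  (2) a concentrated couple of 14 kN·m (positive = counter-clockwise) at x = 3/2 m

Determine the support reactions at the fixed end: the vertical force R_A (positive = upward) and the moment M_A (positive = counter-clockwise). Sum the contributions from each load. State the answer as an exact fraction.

R_A = 19 kN, M_A = 143/2 kN·m

Load 1 — point force P=19 kN at a=9/2 m (b=L-a=3/2):
  R_A = P = 19 kN
  M_A = Pa = 19·(9/2) = 171/2 kN·m
Load 2 — applied couple M₀=14 kN·m at a=3/2 m (b=L-a=9/2):
  R_A = 0 kN
  M_A = -M₀ = -14 kN·m
Superposition: R_A = 19 kN, M_A = 143/2 kN·m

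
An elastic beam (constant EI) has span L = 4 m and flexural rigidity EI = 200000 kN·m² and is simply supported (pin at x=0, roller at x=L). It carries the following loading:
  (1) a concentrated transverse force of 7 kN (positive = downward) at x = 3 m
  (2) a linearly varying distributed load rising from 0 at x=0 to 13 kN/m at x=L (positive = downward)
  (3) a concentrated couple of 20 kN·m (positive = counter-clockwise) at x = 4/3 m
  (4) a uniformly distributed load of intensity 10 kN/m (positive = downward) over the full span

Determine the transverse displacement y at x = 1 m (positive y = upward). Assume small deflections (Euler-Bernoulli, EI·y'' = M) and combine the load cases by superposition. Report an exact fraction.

Load 1 — point force P=7 kN at a=3 m (b=L-a=1):
  y_1 = -Pbx(L²-b²-x²)/(6LEI)  [x≤a] = -7·1·1·(4²-1²-1²)/(6·4·200000) = -49/2400000 m
Load 2 — triangular load w₀=13 kN/m (0→w₀ over full span):
  y_2 = -w₀x(7L⁴-10L²x²+3x⁴)/(360LEI) = -13·1·(7·4⁴-10·4²·1²+3·1⁴)/(360·4·200000) = -1417/19200000 m
Load 3 — applied couple M₀=20 kN·m at a=4/3 m (b=L-a=8/3):
  y_3 = (M₀x³/(6L)+C₁x)/EI  [x≤a] with C₁=M₀(3b²-L²)/(6L)=40/9 = (20·1³/(6·4)+(40/9)·1)/200000 = 19/720000 m
Load 4 — uniform load w=10 kN/m over full span:
  y_4 = -wx(L³-2Lx²+x³)/(24EI) = -10·1·(4³-2·4·1²+1³)/(24·200000) = -19/160000 m
Superposition: y = Σ y_i = -10747/57600000 m ≈ -0.000187 m

y(1) = -10747/57600000 m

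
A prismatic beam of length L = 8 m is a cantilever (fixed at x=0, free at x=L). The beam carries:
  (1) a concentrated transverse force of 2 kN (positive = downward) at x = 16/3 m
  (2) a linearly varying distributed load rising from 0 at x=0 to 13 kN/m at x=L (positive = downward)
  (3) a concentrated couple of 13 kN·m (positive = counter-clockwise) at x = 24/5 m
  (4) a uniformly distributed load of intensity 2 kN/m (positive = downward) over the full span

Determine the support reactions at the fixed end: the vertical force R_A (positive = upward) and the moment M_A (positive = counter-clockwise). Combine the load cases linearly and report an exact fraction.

R_A = 70 kN, M_A = 339 kN·m

Load 1 — point force P=2 kN at a=16/3 m (b=L-a=8/3):
  R_A = P = 2 kN
  M_A = Pa = 2·(16/3) = 32/3 kN·m
Load 2 — triangular load w₀=13 kN/m (0→w₀ over full span):
  R_A = w₀L/2 = 13·8/2 = 52 kN
  M_A = w₀L²/3 = 13·8²/3 = 832/3 kN·m
Load 3 — applied couple M₀=13 kN·m at a=24/5 m (b=L-a=16/5):
  R_A = 0 kN
  M_A = -M₀ = -13 kN·m
Load 4 — uniform load w=2 kN/m over full span:
  R_A = wL = 2·8 = 16 kN
  M_A = wL²/2 = 2·8²/2 = 64 kN·m
Superposition: R_A = 70 kN, M_A = 339 kN·m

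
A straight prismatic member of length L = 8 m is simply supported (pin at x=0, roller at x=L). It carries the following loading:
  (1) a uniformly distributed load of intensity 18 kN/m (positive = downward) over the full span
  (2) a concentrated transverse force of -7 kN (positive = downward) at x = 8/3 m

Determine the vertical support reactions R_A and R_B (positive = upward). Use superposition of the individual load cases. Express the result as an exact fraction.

R_A = 202/3 kN, R_B = 209/3 kN

Load 1 — uniform load w=18 kN/m over full span:
  R_A = wL/2 = 18·8/2 = 72 kN
  R_B = wL/2 = 18·8/2 = 72 kN
Load 2 — point force P=-7 kN at a=8/3 m (b=L-a=16/3):
  R_A = Pb/L = (-7)·(16/3)/8 = -14/3 kN
  R_B = Pa/L = (-7)·(8/3)/8 = -7/3 kN
Superposition: R_A = 202/3 kN, R_B = 209/3 kN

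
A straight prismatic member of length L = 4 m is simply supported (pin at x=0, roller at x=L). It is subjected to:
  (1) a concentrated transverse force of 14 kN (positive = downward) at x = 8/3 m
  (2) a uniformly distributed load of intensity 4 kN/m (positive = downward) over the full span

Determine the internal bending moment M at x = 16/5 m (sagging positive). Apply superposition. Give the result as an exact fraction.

Load 1 — point force P=14 kN at a=8/3 m (b=L-a=4/3):
  M_1 = Pa(L-x)/L  [x>a] = 14·(8/3)·(4-(16/5))/4 = 112/15 kN·m
Load 2 — uniform load w=4 kN/m over full span:
  M_2 = wx(L-x)/2 = 4·(16/5)·(4-(16/5))/2 = 128/25 kN·m
Superposition: M = Σ M_i = 944/75 kN·m ≈ 12.586667 kN·m

M(16/5) = 944/75 kN·m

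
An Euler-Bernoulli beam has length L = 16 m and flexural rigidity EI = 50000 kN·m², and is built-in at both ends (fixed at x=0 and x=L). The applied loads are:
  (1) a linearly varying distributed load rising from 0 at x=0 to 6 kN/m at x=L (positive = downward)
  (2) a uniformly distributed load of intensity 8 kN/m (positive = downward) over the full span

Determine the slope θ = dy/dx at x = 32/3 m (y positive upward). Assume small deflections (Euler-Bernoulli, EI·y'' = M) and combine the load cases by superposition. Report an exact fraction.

θ(32/3) = 256/46875 rad

Load 1 — triangular load w₀=6 kN/m (0→w₀ over full span):
  θ_1 = -w₀(2x(L-x)(L-2x)(x+2L)+x²(L-x)²)/(120LEI) = -6·(2·(32/3)·(16-(32/3))·(16-2·(32/3))·((32/3)+2·16)+(32/3)²·(16-(32/3))²)/(120·16·50000) = 1792/1265625 rad
Load 2 — uniform load w=8 kN/m over full span:
  θ_2 = -wx(L-x)(L-2x)/(12EI) = -8·(32/3)·(16-(32/3))·(16-2·(32/3))/(12·50000) = 1024/253125 rad
Superposition: θ = Σ θ_i = 256/46875 rad ≈ 0.005461 rad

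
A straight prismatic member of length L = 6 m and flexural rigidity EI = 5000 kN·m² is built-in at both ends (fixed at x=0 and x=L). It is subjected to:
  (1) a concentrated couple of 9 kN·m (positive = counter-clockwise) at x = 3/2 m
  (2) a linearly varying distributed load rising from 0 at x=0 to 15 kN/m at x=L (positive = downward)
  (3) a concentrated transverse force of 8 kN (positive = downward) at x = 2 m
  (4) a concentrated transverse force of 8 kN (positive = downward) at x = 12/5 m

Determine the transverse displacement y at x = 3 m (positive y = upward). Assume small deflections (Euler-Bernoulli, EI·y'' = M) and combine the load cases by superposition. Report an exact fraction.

y(3) = -52471/7500000 m

Load 1 — applied couple M₀=9 kN·m at a=3/2 m (b=L-a=9/2):
  y_1 = (R_Ax³/6 - M_Ax²/2 - M₀(x-a)²/2)/EI  [x>a] with R_A=27/16, M_A=-27/16 = ((27/16)·3³/6 - (-27/16)·3²/2 - 9·(3-(3/2))²/2)/5000 = 81/80000 m
Load 2 — triangular load w₀=15 kN/m (0→w₀ over full span):
  y_2 = -w₀x²(L-x)²(x+2L)/(120LEI) = -15·3²·(6-3)²·(3+2·6)/(120·6·5000) = -81/16000 m
Load 3 — point force P=8 kN at a=2 m (b=L-a=4):
  y_3 = -Pa²(L-x)²(3bL-(3b+a)(L-x))/(6L³EI)  [x>a] = -8·2²·(6-3)²·(3·4·6-(3·4+2)·(6-3))/(6·6³·5000) = -1/750 m
Load 4 — point force P=8 kN at a=12/5 m (b=L-a=18/5):
  y_4 = -Pa²(L-x)²(3bL-(3b+a)(L-x))/(6L³EI)  [x>a] = -8·(12/5)²·(6-3)²·(3·(18/5)·6-(3·(18/5)+(12/5))·(6-3))/(6·6³·5000) = -126/78125 m
Superposition: y = Σ y_i = -52471/7500000 m ≈ -0.006996 m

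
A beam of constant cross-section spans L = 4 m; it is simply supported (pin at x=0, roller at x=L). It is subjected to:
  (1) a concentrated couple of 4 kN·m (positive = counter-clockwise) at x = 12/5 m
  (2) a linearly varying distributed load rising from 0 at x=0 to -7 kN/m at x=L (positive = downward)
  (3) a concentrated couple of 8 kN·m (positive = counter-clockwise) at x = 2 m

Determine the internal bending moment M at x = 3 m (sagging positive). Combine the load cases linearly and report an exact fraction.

M(3) = -73/8 kN·m

Load 1 — applied couple M₀=4 kN·m at a=12/5 m (b=L-a=8/5):
  M_1 = M₀x/L - M₀  [x>a] = 4·3/4 - 4 = -1 kN·m
Load 2 — triangular load w₀=-7 kN/m (0→w₀ over full span):
  M_2 = w₀Lx/6 - w₀x³/(6L) = (-7)·4·3/6 - (-7)·3³/(6·4) = -49/8 kN·m
Load 3 — applied couple M₀=8 kN·m at a=2 m (b=L-a=2):
  M_3 = M₀x/L - M₀  [x>a] = 8·3/4 - 8 = -2 kN·m
Superposition: M = Σ M_i = -73/8 kN·m ≈ -9.125000 kN·m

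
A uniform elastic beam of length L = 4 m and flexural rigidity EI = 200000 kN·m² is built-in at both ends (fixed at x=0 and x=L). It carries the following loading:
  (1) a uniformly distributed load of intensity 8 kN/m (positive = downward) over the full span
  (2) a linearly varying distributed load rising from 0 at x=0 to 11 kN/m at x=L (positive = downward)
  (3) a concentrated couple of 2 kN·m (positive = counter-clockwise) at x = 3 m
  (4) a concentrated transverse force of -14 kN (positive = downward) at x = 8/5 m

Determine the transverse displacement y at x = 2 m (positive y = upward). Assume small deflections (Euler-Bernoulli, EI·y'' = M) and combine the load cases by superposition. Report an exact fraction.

y(2) = -3989/150000000 m

Load 1 — uniform load w=8 kN/m over full span:
  y_1 = -wx²(L-x)²/(24EI) = -8·2²·(4-2)²/(24·200000) = -1/37500 m
Load 2 — triangular load w₀=11 kN/m (0→w₀ over full span):
  y_2 = -w₀x²(L-x)²(x+2L)/(120LEI) = -11·2²·(4-2)²·(2+2·4)/(120·4·200000) = -11/600000 m
Load 3 — applied couple M₀=2 kN·m at a=3 m (b=L-a=1):
  y_3 = (R_Ax³/6 - M_Ax²/2)/EI  [x≤a] with R_A=9/16, M_A=5/8 = ((9/16)·2³/6 - (5/8)·2²/2)/200000 = -1/400000 m
Load 4 — point force P=-14 kN at a=8/5 m (b=L-a=12/5):
  y_4 = -Pa²(L-x)²(3bL-(3b+a)(L-x))/(6L³EI)  [x>a] = -(-14)·(8/5)²·(4-2)²·(3·(12/5)·4-(3·(12/5)+(8/5))·(4-2))/(6·4³·200000) = 49/2343750 m
Superposition: y = Σ y_i = -3989/150000000 m ≈ -0.000027 m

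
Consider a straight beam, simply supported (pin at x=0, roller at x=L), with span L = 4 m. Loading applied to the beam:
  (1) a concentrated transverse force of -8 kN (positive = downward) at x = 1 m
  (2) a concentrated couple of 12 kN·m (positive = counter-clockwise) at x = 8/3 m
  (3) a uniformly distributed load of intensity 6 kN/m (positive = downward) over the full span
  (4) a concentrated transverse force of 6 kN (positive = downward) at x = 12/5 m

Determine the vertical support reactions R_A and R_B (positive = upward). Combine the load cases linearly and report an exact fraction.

Load 1 — point force P=-8 kN at a=1 m (b=L-a=3):
  R_A = Pb/L = (-8)·3/4 = -6 kN
  R_B = Pa/L = (-8)·1/4 = -2 kN
Load 2 — applied couple M₀=12 kN·m at a=8/3 m (b=L-a=4/3):
  R_A = M₀/L = 12/4 = 3 kN
  R_B = -M₀/L = -12/4 = -3 kN
Load 3 — uniform load w=6 kN/m over full span:
  R_A = wL/2 = 6·4/2 = 12 kN
  R_B = wL/2 = 6·4/2 = 12 kN
Load 4 — point force P=6 kN at a=12/5 m (b=L-a=8/5):
  R_A = Pb/L = 6·(8/5)/4 = 12/5 kN
  R_B = Pa/L = 6·(12/5)/4 = 18/5 kN
Superposition: R_A = 57/5 kN, R_B = 53/5 kN

R_A = 57/5 kN, R_B = 53/5 kN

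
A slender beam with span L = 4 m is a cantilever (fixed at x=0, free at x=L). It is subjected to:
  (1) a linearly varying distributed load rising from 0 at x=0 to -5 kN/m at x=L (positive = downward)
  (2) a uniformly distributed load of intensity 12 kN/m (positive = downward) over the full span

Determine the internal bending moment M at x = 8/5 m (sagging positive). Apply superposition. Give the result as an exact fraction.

M(8/5) = -576/25 kN·m

Load 1 — triangular load w₀=-5 kN/m (0→w₀ over full span):
  M_1 = w₀Lx/2 - w₀L²/3 - w₀x³/(6L) = (-5)·4·(8/5)/2 - (-5)·4²/3 - (-5)·(8/5)³/(6·4) = 288/25 kN·m
Load 2 — uniform load w=12 kN/m over full span:
  M_2 = -w(L-x)²/2 = -12·(4-(8/5))²/2 = -864/25 kN·m
Superposition: M = Σ M_i = -576/25 kN·m ≈ -23.040000 kN·m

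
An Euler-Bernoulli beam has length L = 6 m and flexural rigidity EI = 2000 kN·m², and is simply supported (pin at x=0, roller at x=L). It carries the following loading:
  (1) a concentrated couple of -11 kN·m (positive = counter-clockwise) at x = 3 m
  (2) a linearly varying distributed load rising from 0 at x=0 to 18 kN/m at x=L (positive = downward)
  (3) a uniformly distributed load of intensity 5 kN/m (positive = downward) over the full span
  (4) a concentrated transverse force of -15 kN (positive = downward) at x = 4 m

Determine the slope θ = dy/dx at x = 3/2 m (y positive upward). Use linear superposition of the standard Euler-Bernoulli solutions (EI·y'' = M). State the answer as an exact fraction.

Load 1 — applied couple M₀=-11 kN·m at a=3 m (b=L-a=3):
  θ_1 = (M₀x²/(2L)+C₁)/EI  [x≤a] with C₁=M₀(3b²-L²)/(6L)=11/4 = ((-11)·(3/2)²/(2·6)+(11/4))/2000 = 11/32000 rad
Load 2 — triangular load w₀=18 kN/m (0→w₀ over full span):
  θ_2 = -w₀(7L⁴-30L²x²+15x⁴)/(360LEI) = -18·(7·6⁴-30·6²·(3/2)²+15·(3/2)⁴)/(360·6·2000) = -35829/1280000 rad
Load 3 — uniform load w=5 kN/m over full span:
  θ_3 = -w(L³-6Lx²+4x³)/(24EI) = -5·(6³-6·6·(3/2)²+4·(3/2)³)/(24·2000) = -99/6400 rad
Load 4 — point force P=-15 kN at a=4 m (b=L-a=2):
  θ_4 = -Pb(L²-b²-3x²)/(6LEI)  [x≤a] = -(-15)·2·(6²-2²-3·(3/2)²)/(6·6·2000) = 101/9600 rad
Superposition: θ = Σ θ_i = -125167/3840000 rad ≈ -0.032596 rad

θ(3/2) = -125167/3840000 rad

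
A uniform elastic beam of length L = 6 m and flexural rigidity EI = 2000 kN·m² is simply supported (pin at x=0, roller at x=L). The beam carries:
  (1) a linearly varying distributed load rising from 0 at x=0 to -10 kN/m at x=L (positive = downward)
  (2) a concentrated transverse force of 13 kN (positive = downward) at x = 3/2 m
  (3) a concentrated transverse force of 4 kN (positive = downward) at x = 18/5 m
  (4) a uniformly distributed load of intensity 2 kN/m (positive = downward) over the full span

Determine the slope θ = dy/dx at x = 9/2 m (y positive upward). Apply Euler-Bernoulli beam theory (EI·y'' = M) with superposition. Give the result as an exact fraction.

Load 1 — triangular load w₀=-10 kN/m (0→w₀ over full span):
  θ_1 = -w₀(7L⁴-30L²x²+15x⁴)/(360LEI) = -(-10)·(7·6⁴-30·6²·(9/2)²+15·(9/2)⁴)/(360·6·2000) = -3939/256000 rad
Load 2 — point force P=13 kN at a=3/2 m (b=L-a=9/2):
  θ_2 = -Pa(2L²-6Lx+3x²+a²)/(6LEI)  [x>a] = -13·(3/2)·(2·6²-6·6·(9/2)+3·(9/2)²+(3/2)²)/(6·6·2000) = 117/16000 rad
Load 3 — point force P=4 kN at a=18/5 m (b=L-a=12/5):
  θ_3 = -Pa(2L²-6Lx+3x²+a²)/(6LEI)  [x>a] = -4·(18/5)·(2·6²-6·6·(9/2)+3·(9/2)²+(18/5)²)/(6·6·2000) = 1629/500000 rad
Load 4 — uniform load w=2 kN/m over full span:
  θ_4 = -w(L³-6Lx²+4x³)/(24EI) = -2·(6³-6·6·(9/2)²+4·(9/2)³)/(24·2000) = 99/16000 rad
Superposition: θ = Σ θ_i = 43881/32000000 rad ≈ 0.001371 rad

θ(9/2) = 43881/32000000 rad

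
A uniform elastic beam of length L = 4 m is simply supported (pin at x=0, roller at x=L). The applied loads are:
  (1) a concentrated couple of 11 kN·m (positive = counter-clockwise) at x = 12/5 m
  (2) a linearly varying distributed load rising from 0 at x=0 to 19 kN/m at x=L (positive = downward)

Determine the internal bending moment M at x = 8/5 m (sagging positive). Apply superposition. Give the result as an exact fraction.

Load 1 — applied couple M₀=11 kN·m at a=12/5 m (b=L-a=8/5):
  M_1 = M₀x/L  [x≤a] = 11·(8/5)/4 = 22/5 kN·m
Load 2 — triangular load w₀=19 kN/m (0→w₀ over full span):
  M_2 = w₀Lx/6 - w₀x³/(6L) = 19·4·(8/5)/6 - 19·(8/5)³/(6·4) = 2128/125 kN·m
Superposition: M = Σ M_i = 2678/125 kN·m ≈ 21.424000 kN·m

M(8/5) = 2678/125 kN·m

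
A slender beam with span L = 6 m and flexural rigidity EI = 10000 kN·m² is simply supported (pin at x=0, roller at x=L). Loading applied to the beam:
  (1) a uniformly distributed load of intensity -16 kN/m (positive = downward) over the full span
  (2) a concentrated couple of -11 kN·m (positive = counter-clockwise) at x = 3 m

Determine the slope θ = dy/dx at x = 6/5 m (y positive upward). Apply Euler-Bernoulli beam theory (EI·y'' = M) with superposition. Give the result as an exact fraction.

Load 1 — uniform load w=-16 kN/m over full span:
  θ_1 = -w(L³-6Lx²+4x³)/(24EI) = -(-16)·(6³-6·6·(6/5)²+4·(6/5)³)/(24·10000) = 891/78125 rad
Load 2 — applied couple M₀=-11 kN·m at a=3 m (b=L-a=3):
  θ_2 = (M₀x²/(2L)+C₁)/EI  [x≤a] with C₁=M₀(3b²-L²)/(6L)=11/4 = ((-11)·(6/5)²/(2·6)+(11/4))/10000 = 143/1000000 rad
Superposition: θ = Σ θ_i = 57739/5000000 rad ≈ 0.011548 rad

θ(6/5) = 57739/5000000 rad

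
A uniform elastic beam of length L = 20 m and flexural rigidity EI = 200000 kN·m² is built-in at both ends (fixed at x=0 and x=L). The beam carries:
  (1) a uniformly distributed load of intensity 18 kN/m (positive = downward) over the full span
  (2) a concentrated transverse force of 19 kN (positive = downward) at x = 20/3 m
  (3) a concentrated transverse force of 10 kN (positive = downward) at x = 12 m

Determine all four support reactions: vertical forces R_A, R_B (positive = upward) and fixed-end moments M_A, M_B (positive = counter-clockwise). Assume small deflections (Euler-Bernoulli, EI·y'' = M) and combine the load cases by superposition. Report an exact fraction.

R_A = 133376/675 kN, M_A = 91192/135 kN·m, R_B = 129199/675 kN, M_B = -88688/135 kN·m

Load 1 — uniform load w=18 kN/m over full span:
  R_A = wL/2 = 18·20/2 = 180 kN
  M_A = wL²/12 = 18·20²/12 = 600 kN·m
  R_B = wL/2 = 18·20/2 = 180 kN
  M_B = -wL²/12 = -18·20²/12 = -600 kN·m
Load 2 — point force P=19 kN at a=20/3 m (b=L-a=40/3):
  R_A = Pb²(3a+b)/L³ = 19·(40/3)²·(3·(20/3)+(40/3))/20³ = 380/27 kN
  M_A = Pab²/L² = 19·(20/3)·(40/3)²/20² = 1520/27 kN·m
  R_B = Pa²(a+3b)/L³ = 19·(20/3)²·((20/3)+3·(40/3))/20³ = 133/27 kN
  M_B = -Pa²b/L² = -19·(20/3)²·(40/3)/20² = -760/27 kN·m
Load 3 — point force P=10 kN at a=12 m (b=L-a=8):
  R_A = Pb²(3a+b)/L³ = 10·8²·(3·12+8)/20³ = 88/25 kN
  M_A = Pab²/L² = 10·12·8²/20² = 96/5 kN·m
  R_B = Pa²(a+3b)/L³ = 10·12²·(12+3·8)/20³ = 162/25 kN
  M_B = -Pa²b/L² = -10·12²·8/20² = -144/5 kN·m
Superposition: R_A = 133376/675 kN, M_A = 91192/135 kN·m, R_B = 129199/675 kN, M_B = -88688/135 kN·m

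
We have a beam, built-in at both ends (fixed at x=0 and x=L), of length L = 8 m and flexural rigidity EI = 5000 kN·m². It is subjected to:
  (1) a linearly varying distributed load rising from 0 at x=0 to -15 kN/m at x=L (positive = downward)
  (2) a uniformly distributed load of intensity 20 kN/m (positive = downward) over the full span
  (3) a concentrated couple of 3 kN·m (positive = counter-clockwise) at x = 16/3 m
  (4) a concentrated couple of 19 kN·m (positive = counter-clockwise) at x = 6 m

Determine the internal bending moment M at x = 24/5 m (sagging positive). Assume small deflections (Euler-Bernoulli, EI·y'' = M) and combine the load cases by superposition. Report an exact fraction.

M(24/5) = 42457/1200 kN·m

Load 1 — triangular load w₀=-15 kN/m (0→w₀ over full span):
  M_1 = 3w₀Lx/20 - w₀L²/30 - w₀x³/(6L) = 3·(-15)·8·(24/5)/20 - (-15)·8²/30 - (-15)·(24/5)³/(6·8) = -496/25 kN·m
Load 2 — uniform load w=20 kN/m over full span:
  M_2 = wLx/2 - wL²/12 - wx²/2 = 20·8·(24/5)/2 - 20·8²/12 - 20·(24/5)²/2 = 704/15 kN·m
Load 3 — applied couple M₀=3 kN·m at a=16/3 m (b=L-a=8/3):
  M_3 = R_Ax - M_A  [x≤a] with R_A=1/2, M_A=1 = (1/2)·(24/5) - 1 = 7/5 kN·m
Load 4 — applied couple M₀=19 kN·m at a=6 m (b=L-a=2):
  M_4 = R_Ax - M_A  [x≤a] with R_A=171/64, M_A=95/16 = (171/64)·(24/5) - (95/16) = 551/80 kN·m
Superposition: M = Σ M_i = 42457/1200 kN·m ≈ 35.380833 kN·m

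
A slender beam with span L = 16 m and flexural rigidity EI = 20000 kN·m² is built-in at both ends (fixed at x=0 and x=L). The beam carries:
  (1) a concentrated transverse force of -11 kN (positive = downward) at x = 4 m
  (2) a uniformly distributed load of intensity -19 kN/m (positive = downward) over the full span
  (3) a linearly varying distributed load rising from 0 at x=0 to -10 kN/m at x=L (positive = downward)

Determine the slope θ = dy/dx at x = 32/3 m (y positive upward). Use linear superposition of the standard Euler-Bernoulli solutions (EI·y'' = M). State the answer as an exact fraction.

θ(32/3) = -1877/60750 rad

Load 1 — point force P=-11 kN at a=4 m (b=L-a=12):
  θ_1 = Pa²(L-x)(2bL-(3b+a)(L-x))/(2L³EI)  [x>a] = (-11)·4²·(16-(32/3))·(2·12·16-(3·12+4)·(16-(32/3)))/(2·16³·20000) = -11/11250 rad
Load 2 — uniform load w=-19 kN/m over full span:
  θ_2 = -wx(L-x)(L-2x)/(12EI) = -(-19)·(32/3)·(16-(32/3))·(16-2·(32/3))/(12·20000) = -1216/50625 rad
Load 3 — triangular load w₀=-10 kN/m (0→w₀ over full span):
  θ_3 = -w₀(2x(L-x)(L-2x)(x+2L)+x²(L-x)²)/(120LEI) = -(-10)·(2·(32/3)·(16-(32/3))·(16-2·(32/3))·((32/3)+2·16)+(32/3)²·(16-(32/3))²)/(120·16·20000) = -896/151875 rad
Superposition: θ = Σ θ_i = -1877/60750 rad ≈ -0.030897 rad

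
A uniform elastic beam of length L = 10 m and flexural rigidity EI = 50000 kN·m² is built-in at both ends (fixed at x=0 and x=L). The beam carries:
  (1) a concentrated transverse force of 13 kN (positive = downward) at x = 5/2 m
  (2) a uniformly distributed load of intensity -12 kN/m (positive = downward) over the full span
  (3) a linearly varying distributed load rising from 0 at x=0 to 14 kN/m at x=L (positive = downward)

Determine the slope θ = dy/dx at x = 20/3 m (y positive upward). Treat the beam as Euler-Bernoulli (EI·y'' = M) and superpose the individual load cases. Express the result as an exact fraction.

θ(20/3) = -961/1944000 rad

Load 1 — point force P=13 kN at a=5/2 m (b=L-a=15/2):
  θ_1 = Pa²(L-x)(2bL-(3b+a)(L-x))/(2L³EI)  [x>a] = 13·(5/2)²·(10-(20/3))·(2·(15/2)·10-(3·(15/2)+(5/2))·(10-(20/3)))/(2·10³·50000) = 13/72000 rad
Load 2 — uniform load w=-12 kN/m over full span:
  θ_2 = -wx(L-x)(L-2x)/(12EI) = -(-12)·(20/3)·(10-(20/3))·(10-2·(20/3))/(12·50000) = -1/675 rad
Load 3 — triangular load w₀=14 kN/m (0→w₀ over full span):
  θ_3 = -w₀(2x(L-x)(L-2x)(x+2L)+x²(L-x)²)/(120LEI) = -14·(2·(20/3)·(10-(20/3))·(10-2·(20/3))·((20/3)+2·10)+(20/3)²·(10-(20/3))²)/(120·10·50000) = 49/60750 rad
Superposition: θ = Σ θ_i = -961/1944000 rad ≈ -0.000494 rad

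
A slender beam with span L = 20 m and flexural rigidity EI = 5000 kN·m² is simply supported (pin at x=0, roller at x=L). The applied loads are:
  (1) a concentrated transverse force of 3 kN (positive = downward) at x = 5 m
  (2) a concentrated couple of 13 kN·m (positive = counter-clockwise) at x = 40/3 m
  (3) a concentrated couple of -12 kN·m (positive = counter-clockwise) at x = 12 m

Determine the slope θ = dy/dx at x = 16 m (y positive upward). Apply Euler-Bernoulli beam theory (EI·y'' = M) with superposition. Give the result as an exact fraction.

θ(16) = 18907/1800000 rad

Load 1 — point force P=3 kN at a=5 m (b=L-a=15):
  θ_1 = -Pa(2L²-6Lx+3x²+a²)/(6LEI)  [x>a] = -3·5·(2·20²-6·20·16+3·16²+5²)/(6·20·5000) = 327/40000 rad
Load 2 — applied couple M₀=13 kN·m at a=40/3 m (b=L-a=20/3):
  θ_2 = (M₀x²/(2L)-M₀(x-a)+C₁)/EI  [x>a] with C₁=M₀(3b²-L²)/(6L)=-260/9 = (13·16²/(2·20)-13·(16-(40/3))+(-260/9))/5000 = 221/56250 rad
Load 3 — applied couple M₀=-12 kN·m at a=12 m (b=L-a=8):
  θ_3 = (M₀x²/(2L)-M₀(x-a)+C₁)/EI  [x>a] with C₁=M₀(3b²-L²)/(6L)=104/5 = ((-12)·16²/(2·20)-(-12)·(16-12)+(104/5))/5000 = -1/625 rad
Superposition: θ = Σ θ_i = 18907/1800000 rad ≈ 0.010504 rad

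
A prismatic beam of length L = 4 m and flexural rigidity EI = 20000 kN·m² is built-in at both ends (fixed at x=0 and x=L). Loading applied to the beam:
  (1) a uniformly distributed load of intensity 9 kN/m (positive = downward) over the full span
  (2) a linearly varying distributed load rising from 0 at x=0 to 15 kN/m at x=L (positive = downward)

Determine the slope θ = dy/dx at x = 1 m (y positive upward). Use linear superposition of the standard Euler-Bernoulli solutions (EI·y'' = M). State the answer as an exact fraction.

θ(1) = -261/640000 rad

Load 1 — uniform load w=9 kN/m over full span:
  θ_1 = -wx(L-x)(L-2x)/(12EI) = -9·1·(4-1)·(4-2·1)/(12·20000) = -9/40000 rad
Load 2 — triangular load w₀=15 kN/m (0→w₀ over full span):
  θ_2 = -w₀(2x(L-x)(L-2x)(x+2L)+x²(L-x)²)/(120LEI) = -15·(2·1·(4-1)·(4-2·1)·(1+2·4)+1²·(4-1)²)/(120·4·20000) = -117/640000 rad
Superposition: θ = Σ θ_i = -261/640000 rad ≈ -0.000408 rad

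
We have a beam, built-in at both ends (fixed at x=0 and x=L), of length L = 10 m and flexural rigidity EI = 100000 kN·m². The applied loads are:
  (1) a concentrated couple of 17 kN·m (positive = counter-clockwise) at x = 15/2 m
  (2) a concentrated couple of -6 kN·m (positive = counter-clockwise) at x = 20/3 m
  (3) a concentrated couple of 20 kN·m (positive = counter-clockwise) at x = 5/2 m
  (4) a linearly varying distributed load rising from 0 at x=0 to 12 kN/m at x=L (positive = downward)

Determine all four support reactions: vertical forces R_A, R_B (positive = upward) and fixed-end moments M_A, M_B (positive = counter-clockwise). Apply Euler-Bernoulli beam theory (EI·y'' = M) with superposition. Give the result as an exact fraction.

R_A = 1709/80 kN, M_A = 633/16 kN·m, R_B = 3091/80 kN, M_B = -911/16 kN·m

Load 1 — applied couple M₀=17 kN·m at a=15/2 m (b=L-a=5/2):
  R_A = 6M₀ab/L³ = 6·17·(15/2)·(5/2)/10³ = 153/80 kN
  M_A = M₀b(2a-b)/L² = 17·(5/2)·(2·(15/2)-(5/2))/10² = 85/16 kN·m
  R_B = -6M₀ab/L³ = -6·17·(15/2)·(5/2)/10³ = -153/80 kN
  M_B = M₀a(2b-a)/L² = 17·(15/2)·(2·(5/2)-(15/2))/10² = -51/16 kN·m
Load 2 — applied couple M₀=-6 kN·m at a=20/3 m (b=L-a=10/3):
  R_A = 6M₀ab/L³ = 6·(-6)·(20/3)·(10/3)/10³ = -4/5 kN
  M_A = M₀b(2a-b)/L² = (-6)·(10/3)·(2·(20/3)-(10/3))/10² = -2 kN·m
  R_B = -6M₀ab/L³ = -6·(-6)·(20/3)·(10/3)/10³ = 4/5 kN
  M_B = M₀a(2b-a)/L² = (-6)·(20/3)·(2·(10/3)-(20/3))/10² = 0 kN·m
Load 3 — applied couple M₀=20 kN·m at a=5/2 m (b=L-a=15/2):
  R_A = 6M₀ab/L³ = 6·20·(5/2)·(15/2)/10³ = 9/4 kN
  M_A = M₀b(2a-b)/L² = 20·(15/2)·(2·(5/2)-(15/2))/10² = -15/4 kN·m
  R_B = -6M₀ab/L³ = -6·20·(5/2)·(15/2)/10³ = -9/4 kN
  M_B = M₀a(2b-a)/L² = 20·(5/2)·(2·(15/2)-(5/2))/10² = 25/4 kN·m
Load 4 — triangular load w₀=12 kN/m (0→w₀ over full span):
  R_A = 3w₀L/20 = 3·12·10/20 = 18 kN
  M_A = w₀L²/30 = 12·10²/30 = 40 kN·m
  R_B = 7w₀L/20 = 7·12·10/20 = 42 kN
  M_B = -w₀L²/20 = -12·10²/20 = -60 kN·m
Superposition: R_A = 1709/80 kN, M_A = 633/16 kN·m, R_B = 3091/80 kN, M_B = -911/16 kN·m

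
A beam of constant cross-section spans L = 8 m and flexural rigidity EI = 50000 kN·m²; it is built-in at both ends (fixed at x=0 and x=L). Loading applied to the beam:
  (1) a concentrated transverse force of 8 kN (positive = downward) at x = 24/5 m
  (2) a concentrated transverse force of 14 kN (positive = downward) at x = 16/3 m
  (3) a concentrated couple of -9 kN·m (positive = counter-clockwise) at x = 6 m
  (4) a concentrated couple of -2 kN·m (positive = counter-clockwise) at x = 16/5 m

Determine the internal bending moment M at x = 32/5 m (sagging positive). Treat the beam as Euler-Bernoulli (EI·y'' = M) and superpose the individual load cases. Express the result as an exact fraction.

M(32/5) = 27269/10000 kN·m

Load 1 — point force P=8 kN at a=24/5 m (b=L-a=16/5):
  M_1 = Pa²(a+3b)(L-x)/L³ - Pa²b/L²  [x>a] = 8·(24/5)²·((24/5)+3·(16/5))·(8-(32/5))/8³ - 8·(24/5)²·(16/5)/8² = -576/625 kN·m
Load 2 — point force P=14 kN at a=16/3 m (b=L-a=8/3):
  M_2 = Pa²(a+3b)(L-x)/L³ - Pa²b/L²  [x>a] = 14·(16/3)²·((16/3)+3·(8/3))·(8-(32/5))/8³ - 14·(16/3)²·(8/3)/8² = 0 kN·m
Load 3 — applied couple M₀=-9 kN·m at a=6 m (b=L-a=2):
  M_3 = R_Ax - M_A - M₀  [x>a] with R_A=-81/64, M_A=-45/16 = (-81/64)·(32/5) - (-45/16) - (-9) = 297/80 kN·m
Load 4 — applied couple M₀=-2 kN·m at a=16/5 m (b=L-a=24/5):
  M_4 = R_Ax - M_A - M₀  [x>a] with R_A=-9/25, M_A=-6/25 = (-9/25)·(32/5) - (-6/25) - (-2) = -8/125 kN·m
Superposition: M = Σ M_i = 27269/10000 kN·m ≈ 2.726900 kN·m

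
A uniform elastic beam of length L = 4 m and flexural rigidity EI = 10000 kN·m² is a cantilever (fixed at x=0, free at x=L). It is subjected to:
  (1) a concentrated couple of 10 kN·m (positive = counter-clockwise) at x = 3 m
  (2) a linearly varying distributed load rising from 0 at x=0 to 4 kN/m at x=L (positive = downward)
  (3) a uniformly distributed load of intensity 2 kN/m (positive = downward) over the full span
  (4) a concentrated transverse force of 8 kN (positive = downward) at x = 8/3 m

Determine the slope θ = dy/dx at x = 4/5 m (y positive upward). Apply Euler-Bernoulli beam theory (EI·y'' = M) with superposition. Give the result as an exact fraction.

Load 1 — applied couple M₀=10 kN·m at a=3 m (b=L-a=1):
  θ_1 = M₀x/EI  [x≤a] = 10·(4/5)/10000 = 1/1250 rad
Load 2 — triangular load w₀=4 kN/m (0→w₀ over full span):
  θ_2 = (w₀Lx²/4-w₀L²x/3-w₀x⁴/(24L))/EI = (4·4·(4/5)²/4-4·4²·(4/5)/3-4·(4/5)⁴/(24·4))/10000 = -1702/1171875 rad
Load 3 — uniform load w=2 kN/m over full span:
  θ_3 = -wx(x²-3Lx+3L²)/(6EI) = -2·(4/5)·((4/5)²-3·4·(4/5)+3·4²)/(6·10000) = -244/234375 rad
Load 4 — point force P=8 kN at a=8/3 m (b=L-a=4/3):
  θ_4 = -Px(2a-x)/(2EI)  [x≤a] = -8·(4/5)·(2·(8/3)-(4/5))/(2·10000) = -68/46875 rad
Superposition: θ = Σ θ_i = -7369/2343750 rad ≈ -0.003144 rad

θ(4/5) = -7369/2343750 rad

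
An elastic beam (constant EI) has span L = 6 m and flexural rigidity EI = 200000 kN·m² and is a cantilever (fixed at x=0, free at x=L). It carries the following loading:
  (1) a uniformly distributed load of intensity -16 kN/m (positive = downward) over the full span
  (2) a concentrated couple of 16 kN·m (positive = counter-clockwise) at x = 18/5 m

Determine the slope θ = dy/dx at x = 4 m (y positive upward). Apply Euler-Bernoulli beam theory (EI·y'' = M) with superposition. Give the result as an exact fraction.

Load 1 — uniform load w=-16 kN/m over full span:
  θ_1 = -wx(x²-3Lx+3L²)/(6EI) = -(-16)·4·(4²-3·6·4+3·6²)/(6·200000) = 26/9375 rad
Load 2 — applied couple M₀=16 kN·m at a=18/5 m (b=L-a=12/5):
  θ_2 = M₀a/EI  [x>a] = 16·(18/5)/200000 = 9/31250 rad
Superposition: θ = Σ θ_i = 287/93750 rad ≈ 0.003061 rad

θ(4) = 287/93750 rad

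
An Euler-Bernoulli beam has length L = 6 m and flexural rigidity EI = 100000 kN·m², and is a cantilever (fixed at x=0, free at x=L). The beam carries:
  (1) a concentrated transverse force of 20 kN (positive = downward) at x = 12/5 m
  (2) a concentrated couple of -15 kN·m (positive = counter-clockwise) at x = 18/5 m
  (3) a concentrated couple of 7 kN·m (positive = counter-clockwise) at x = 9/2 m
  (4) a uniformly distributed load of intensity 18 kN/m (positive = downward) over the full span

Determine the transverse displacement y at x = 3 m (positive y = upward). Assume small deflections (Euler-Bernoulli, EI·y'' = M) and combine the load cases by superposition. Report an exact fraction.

Load 1 — point force P=20 kN at a=12/5 m (b=L-a=18/5):
  y_1 = -Pa²(3x-a)/(6EI)  [x>a] = -20·(12/5)²·(3·3-(12/5))/(6·100000) = -99/78125 m
Load 2 — applied couple M₀=-15 kN·m at a=18/5 m (b=L-a=12/5):
  y_2 = M₀x²/(2EI)  [x≤a] = (-15)·3²/(2·100000) = -27/40000 m
Load 3 — applied couple M₀=7 kN·m at a=9/2 m (b=L-a=3/2):
  y_3 = M₀x²/(2EI)  [x≤a] = 7·3²/(2·100000) = 63/200000 m
Load 4 — uniform load w=18 kN/m over full span:
  y_4 = -wx²(x²-4Lx+6L²)/(24EI) = -18·3²·(3²-4·6·3+6·6²)/(24·100000) = -4131/400000 m
Superposition: y = Σ y_i = -119547/10000000 m ≈ -0.011955 m

y(3) = -119547/10000000 m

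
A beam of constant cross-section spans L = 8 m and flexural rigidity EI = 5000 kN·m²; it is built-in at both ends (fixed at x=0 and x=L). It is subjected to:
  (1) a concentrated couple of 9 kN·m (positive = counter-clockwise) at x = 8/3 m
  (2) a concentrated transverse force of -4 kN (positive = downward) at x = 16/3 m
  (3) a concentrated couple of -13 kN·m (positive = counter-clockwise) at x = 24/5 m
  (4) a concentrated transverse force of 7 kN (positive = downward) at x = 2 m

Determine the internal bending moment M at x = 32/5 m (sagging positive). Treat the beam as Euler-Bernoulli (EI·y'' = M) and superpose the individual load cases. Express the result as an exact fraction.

Load 1 — applied couple M₀=9 kN·m at a=8/3 m (b=L-a=16/3):
  M_1 = R_Ax - M_A - M₀  [x>a] with R_A=3/2, M_A=0 = (3/2)·(32/5) - 0 - 9 = 3/5 kN·m
Load 2 — point force P=-4 kN at a=16/3 m (b=L-a=8/3):
  M_2 = Pa²(a+3b)(L-x)/L³ - Pa²b/L²  [x>a] = (-4)·(16/3)²·((16/3)+3·(8/3))·(8-(32/5))/8³ - (-4)·(16/3)²·(8/3)/8² = 0 kN·m
Load 3 — applied couple M₀=-13 kN·m at a=24/5 m (b=L-a=16/5):
  M_3 = R_Ax - M_A - M₀  [x>a] with R_A=-117/50, M_A=-104/25 = (-117/50)·(32/5) - (-104/25) - (-13) = 273/125 kN·m
Load 4 — point force P=7 kN at a=2 m (b=L-a=6):
  M_4 = Pa²(a+3b)(L-x)/L³ - Pa²b/L²  [x>a] = 7·2²·(2+3·6)·(8-(32/5))/8³ - 7·2²·6/8² = -7/8 kN·m
Superposition: M = Σ M_i = 1909/1000 kN·m ≈ 1.909000 kN·m

M(32/5) = 1909/1000 kN·m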